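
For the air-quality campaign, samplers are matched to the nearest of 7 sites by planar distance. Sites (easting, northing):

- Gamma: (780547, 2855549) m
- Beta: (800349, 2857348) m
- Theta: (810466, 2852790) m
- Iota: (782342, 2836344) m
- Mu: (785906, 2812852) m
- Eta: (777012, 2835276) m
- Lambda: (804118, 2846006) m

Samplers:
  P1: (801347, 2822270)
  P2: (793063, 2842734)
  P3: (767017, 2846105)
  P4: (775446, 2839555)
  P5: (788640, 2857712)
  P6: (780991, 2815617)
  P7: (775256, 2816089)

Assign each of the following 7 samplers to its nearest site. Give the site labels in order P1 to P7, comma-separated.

Mu, Lambda, Eta, Eta, Gamma, Mu, Mu

P1 → Mu (d²=327123205.00)
P2 → Lambda (d²=132919009.00)
P3 → Eta (d²=217167266.00)
P4 → Eta (d²=20762197.00)
P5 → Gamma (d²=70175218.00)
P6 → Mu (d²=31802450.00)
P7 → Mu (d²=123900669.00)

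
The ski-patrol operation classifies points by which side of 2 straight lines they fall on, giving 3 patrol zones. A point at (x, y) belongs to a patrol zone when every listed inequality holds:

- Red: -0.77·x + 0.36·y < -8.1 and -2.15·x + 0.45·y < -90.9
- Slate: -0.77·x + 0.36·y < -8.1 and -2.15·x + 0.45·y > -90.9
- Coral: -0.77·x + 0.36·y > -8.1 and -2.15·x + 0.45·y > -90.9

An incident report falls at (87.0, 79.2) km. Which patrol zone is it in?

-0.77·87.0 + 0.36·79.2 = -38.478, which is < -8.1
-2.15·87.0 + 0.45·79.2 = -151.410, which is < -90.9
This sign pattern matches Red.

Red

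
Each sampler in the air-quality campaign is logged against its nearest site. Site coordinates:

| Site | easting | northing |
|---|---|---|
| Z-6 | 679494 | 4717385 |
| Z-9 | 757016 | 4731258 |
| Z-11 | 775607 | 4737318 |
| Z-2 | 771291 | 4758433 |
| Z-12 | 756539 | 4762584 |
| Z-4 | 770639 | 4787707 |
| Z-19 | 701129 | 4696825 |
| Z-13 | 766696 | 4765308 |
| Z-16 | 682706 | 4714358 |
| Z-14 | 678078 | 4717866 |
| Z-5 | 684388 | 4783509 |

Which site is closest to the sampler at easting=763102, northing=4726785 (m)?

Z-9

Squared distances to each site:
Z-6: 7078657664.000; Z-9: 57047125.000; Z-11: 267319114.000; Z-2: 1068655625.000; Z-12: 1324641370.000; Z-4: 3768296453.000; Z-19: 4738254329.000; Z-13: 1496938365.000; Z-16: 6617947145.000; Z-14: 7308629137.000; Z-5: 9413505972.000.
Minimum at Z-9.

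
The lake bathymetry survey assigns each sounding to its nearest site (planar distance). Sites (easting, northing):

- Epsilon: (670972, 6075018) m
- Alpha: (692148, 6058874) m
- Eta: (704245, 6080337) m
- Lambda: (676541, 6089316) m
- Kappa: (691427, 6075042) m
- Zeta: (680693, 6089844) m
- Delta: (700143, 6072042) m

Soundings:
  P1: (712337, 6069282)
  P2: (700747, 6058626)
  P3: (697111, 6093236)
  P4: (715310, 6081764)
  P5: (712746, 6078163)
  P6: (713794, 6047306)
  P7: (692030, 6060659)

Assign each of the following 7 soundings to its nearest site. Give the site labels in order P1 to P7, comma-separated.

Delta, Alpha, Eta, Eta, Eta, Alpha, Alpha

P1 → Delta (d²=156311236.00)
P2 → Alpha (d²=74004305.00)
P3 → Eta (d²=217278157.00)
P4 → Eta (d²=124470554.00)
P5 → Eta (d²=76993277.00)
P6 → Alpha (d²=602367940.00)
P7 → Alpha (d²=3200149.00)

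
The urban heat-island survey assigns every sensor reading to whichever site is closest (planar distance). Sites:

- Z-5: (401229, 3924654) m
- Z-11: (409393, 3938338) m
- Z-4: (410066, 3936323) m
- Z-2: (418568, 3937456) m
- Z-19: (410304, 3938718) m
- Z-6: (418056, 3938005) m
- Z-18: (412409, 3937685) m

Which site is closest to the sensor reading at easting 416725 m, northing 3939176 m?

Z-6

Squared distances to each site:
Z-5: 451014500.000; Z-11: 54460468.000; Z-4: 52481890.000; Z-2: 6355049.000; Z-19: 41439005.000; Z-6: 3142802.000; Z-18: 20850937.000.
Minimum at Z-6.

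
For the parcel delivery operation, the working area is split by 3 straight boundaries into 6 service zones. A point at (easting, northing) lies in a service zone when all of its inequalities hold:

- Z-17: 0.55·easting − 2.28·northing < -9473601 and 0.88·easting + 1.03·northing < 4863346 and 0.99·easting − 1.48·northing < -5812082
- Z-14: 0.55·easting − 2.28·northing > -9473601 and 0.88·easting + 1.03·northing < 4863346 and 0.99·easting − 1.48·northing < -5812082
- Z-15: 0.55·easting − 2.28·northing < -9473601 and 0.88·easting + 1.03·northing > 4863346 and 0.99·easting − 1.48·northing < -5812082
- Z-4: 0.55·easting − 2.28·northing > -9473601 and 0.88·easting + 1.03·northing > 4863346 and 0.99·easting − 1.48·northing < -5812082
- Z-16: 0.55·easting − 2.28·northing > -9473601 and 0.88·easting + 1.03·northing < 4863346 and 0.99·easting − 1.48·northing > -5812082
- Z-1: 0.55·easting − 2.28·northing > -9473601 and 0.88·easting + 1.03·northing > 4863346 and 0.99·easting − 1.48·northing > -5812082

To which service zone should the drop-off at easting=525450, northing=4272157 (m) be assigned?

Z-16

0.55·525450 − 2.28·4272157 = -9451520.460, which is > -9473601
0.88·525450 + 1.03·4272157 = 4862717.710, which is < 4863346
0.99·525450 − 1.48·4272157 = -5802596.860, which is > -5812082
This sign pattern matches Z-16.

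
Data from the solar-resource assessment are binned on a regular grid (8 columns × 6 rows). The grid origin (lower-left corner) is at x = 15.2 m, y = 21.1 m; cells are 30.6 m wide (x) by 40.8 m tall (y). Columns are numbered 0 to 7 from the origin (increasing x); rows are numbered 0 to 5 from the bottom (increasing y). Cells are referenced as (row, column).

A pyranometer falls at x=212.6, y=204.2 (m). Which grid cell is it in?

(4, 6)

Column index: ⌊(212.6 − 15.2) / 30.6⌋ = ⌊6.451⌋ = 6
Row offset from origin: ⌊(204.2 − 21.1) / 40.8⌋ = ⌊4.488⌋ = 4 → row 4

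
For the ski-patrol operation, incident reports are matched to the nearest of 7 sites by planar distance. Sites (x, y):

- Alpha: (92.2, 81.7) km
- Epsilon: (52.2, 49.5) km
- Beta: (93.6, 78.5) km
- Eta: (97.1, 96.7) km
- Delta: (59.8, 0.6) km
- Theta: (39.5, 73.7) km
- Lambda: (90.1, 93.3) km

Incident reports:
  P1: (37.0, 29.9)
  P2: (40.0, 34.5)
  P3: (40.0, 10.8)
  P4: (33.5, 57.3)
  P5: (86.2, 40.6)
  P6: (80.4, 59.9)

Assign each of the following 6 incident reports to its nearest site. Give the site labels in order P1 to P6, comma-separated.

Epsilon, Epsilon, Delta, Theta, Epsilon, Beta

P1 → Epsilon (d²=615.20)
P2 → Epsilon (d²=373.84)
P3 → Delta (d²=496.08)
P4 → Theta (d²=304.96)
P5 → Epsilon (d²=1235.21)
P6 → Beta (d²=520.20)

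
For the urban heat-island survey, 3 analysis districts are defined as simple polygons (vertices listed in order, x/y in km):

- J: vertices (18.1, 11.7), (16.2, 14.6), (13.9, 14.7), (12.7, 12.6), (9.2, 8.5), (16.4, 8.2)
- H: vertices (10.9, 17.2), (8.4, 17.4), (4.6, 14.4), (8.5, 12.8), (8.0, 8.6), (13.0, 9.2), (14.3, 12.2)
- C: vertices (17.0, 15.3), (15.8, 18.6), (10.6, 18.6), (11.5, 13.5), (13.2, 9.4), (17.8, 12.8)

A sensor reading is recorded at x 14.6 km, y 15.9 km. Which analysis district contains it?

C

Cast a ray rightward from (14.6, 15.9). For each polygon, the edges (by vertex number in listed order) whose endpoints lie on opposite sides of y = 15.9, where each meets that height, and whether that is right or left of the point:
J: no edge straddles that height → 0 crossings.
H: 2–3 at x≈6.50 (left), 7–1 at x≈11.78 (left) → 0 crossings.
C: 1–2 at x≈16.78 (right), 3–4 at x≈11.08 (left) → 1 crossing.
Only C has an odd count, so the point is inside C.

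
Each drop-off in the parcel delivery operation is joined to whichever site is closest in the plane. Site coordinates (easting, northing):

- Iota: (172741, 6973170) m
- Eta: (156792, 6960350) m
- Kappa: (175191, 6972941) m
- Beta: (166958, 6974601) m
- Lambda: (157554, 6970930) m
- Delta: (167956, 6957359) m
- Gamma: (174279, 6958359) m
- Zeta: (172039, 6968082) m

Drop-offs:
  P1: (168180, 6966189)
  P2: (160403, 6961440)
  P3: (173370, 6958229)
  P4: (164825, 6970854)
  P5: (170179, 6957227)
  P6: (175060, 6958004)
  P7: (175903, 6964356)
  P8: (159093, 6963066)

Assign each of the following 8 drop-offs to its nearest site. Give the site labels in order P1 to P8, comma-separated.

P1 → Zeta (d²=18475330.00)
P2 → Eta (d²=14227421.00)
P3 → Gamma (d²=843181.00)
P4 → Beta (d²=18589698.00)
P5 → Delta (d²=4959153.00)
P6 → Gamma (d²=735986.00)
P7 → Zeta (d²=28813572.00)
P8 → Eta (d²=12671257.00)

Zeta, Eta, Gamma, Beta, Delta, Gamma, Zeta, Eta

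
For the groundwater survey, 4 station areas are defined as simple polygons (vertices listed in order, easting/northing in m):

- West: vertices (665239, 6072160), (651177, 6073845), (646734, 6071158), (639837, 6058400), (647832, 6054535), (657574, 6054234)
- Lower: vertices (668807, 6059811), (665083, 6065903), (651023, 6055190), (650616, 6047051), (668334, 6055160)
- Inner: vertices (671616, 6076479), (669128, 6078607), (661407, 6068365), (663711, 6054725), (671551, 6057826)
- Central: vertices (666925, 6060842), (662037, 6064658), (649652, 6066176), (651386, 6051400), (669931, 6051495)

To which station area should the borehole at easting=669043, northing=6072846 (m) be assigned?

Cast a ray rightward from (669043, 6072846). For each polygon, the edges (by vertex number in listed order) whose endpoints lie on opposite sides of northing = 6072846, where each meets that height, and whether that is right or left of the point:
West: 1–2 at easting≈659514.1 (left), 2–3 at easting≈649525.1 (left) → 0 crossings.
Lower: no edge straddles that height → 0 crossings.
Inner: 2–3 at easting≈664785.0 (left), 5–1 at easting≈671603.3 (right) → 1 crossing.
Central: no edge straddles that height → 0 crossings.
Only Inner has an odd count, so the point is inside Inner.

Inner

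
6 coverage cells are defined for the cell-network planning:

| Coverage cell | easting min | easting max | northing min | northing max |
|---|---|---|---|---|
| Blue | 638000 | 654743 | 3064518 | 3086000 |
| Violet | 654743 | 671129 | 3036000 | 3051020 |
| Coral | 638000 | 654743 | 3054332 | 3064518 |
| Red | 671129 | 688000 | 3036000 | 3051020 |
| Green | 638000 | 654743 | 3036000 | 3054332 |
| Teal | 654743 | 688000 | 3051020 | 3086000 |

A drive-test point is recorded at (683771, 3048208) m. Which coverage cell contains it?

Red

The point has easting = 683771 and northing = 3048208.
Only Red satisfies 671129 ≤ easting ≤ 688000 and 3036000 ≤ northing ≤ 3051020.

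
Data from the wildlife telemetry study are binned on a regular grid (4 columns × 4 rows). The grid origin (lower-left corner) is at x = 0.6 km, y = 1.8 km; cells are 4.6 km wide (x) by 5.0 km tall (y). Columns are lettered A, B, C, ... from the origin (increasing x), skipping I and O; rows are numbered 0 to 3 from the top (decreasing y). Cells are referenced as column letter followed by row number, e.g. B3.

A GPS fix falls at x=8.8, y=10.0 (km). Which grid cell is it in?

Column index: ⌊(8.8 − 0.6) / 4.6⌋ = ⌊1.783⌋ = 1 → column B
Row offset from origin: ⌊(10.0 − 1.8) / 5.0⌋ = ⌊1.640⌋ = 1 → row 2 (counted from top)

B2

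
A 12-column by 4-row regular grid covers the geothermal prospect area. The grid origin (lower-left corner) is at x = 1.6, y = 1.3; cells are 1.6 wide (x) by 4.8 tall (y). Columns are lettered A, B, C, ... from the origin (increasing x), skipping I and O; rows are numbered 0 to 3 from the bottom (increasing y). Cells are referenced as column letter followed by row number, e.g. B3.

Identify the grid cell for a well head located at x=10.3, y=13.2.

F2

Column index: ⌊(10.3 − 1.6) / 1.6⌋ = ⌊5.438⌋ = 5 → column F
Row offset from origin: ⌊(13.2 − 1.3) / 4.8⌋ = ⌊2.479⌋ = 2 → row 2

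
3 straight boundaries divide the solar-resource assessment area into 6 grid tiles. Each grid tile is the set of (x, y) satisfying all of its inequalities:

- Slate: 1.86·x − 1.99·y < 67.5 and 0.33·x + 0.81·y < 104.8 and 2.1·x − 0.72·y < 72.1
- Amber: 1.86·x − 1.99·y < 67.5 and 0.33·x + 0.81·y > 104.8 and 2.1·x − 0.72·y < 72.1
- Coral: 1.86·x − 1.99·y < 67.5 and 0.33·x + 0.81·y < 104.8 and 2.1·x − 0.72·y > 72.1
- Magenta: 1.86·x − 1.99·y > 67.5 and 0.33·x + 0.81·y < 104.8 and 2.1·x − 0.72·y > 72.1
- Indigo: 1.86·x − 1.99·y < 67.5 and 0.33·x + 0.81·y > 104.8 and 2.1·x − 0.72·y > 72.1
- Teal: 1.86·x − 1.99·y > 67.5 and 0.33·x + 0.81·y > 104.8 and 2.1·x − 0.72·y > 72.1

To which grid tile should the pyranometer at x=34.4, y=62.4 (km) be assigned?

1.86·34.4 − 1.99·62.4 = -60.192, which is < 67.5
0.33·34.4 + 0.81·62.4 = 61.896, which is < 104.8
2.1·34.4 − 0.72·62.4 = 27.312, which is < 72.1
This sign pattern matches Slate.

Slate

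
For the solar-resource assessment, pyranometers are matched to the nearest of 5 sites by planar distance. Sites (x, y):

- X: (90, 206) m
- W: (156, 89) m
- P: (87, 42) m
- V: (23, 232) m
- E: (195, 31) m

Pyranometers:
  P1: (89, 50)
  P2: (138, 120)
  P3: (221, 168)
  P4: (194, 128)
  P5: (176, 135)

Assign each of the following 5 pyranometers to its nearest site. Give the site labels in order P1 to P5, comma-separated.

P1 → P (d²=68.00)
P2 → W (d²=1285.00)
P3 → W (d²=10466.00)
P4 → W (d²=2965.00)
P5 → W (d²=2516.00)

P, W, W, W, W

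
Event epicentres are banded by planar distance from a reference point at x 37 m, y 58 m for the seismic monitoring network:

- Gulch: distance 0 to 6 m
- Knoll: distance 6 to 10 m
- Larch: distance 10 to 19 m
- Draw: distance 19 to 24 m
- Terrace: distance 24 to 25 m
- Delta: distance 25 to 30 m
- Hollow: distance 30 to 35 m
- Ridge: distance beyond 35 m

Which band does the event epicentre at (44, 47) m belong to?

Larch

Distance = √((44−37)² + (47−58)²) = √(49.000 + 121.000) = 13.038 m.
10 ≤ 13.038 < 19 → Larch.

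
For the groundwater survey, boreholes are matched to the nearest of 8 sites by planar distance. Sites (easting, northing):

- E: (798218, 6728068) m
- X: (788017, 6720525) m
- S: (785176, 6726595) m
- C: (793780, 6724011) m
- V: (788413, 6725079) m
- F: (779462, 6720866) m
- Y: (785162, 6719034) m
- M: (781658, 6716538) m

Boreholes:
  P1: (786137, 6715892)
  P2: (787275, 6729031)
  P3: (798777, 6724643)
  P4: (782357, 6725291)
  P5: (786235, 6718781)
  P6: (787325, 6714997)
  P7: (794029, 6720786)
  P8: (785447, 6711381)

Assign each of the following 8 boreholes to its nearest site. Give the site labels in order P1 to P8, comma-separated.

P1 → Y (d²=10822789.00)
P2 → S (d²=10339897.00)
P3 → E (d²=12043106.00)
P4 → S (d²=9647177.00)
P5 → Y (d²=1215338.00)
P6 → Y (d²=20975938.00)
P7 → C (d²=10462626.00)
P8 → M (d²=40951170.00)

Y, S, E, S, Y, Y, C, M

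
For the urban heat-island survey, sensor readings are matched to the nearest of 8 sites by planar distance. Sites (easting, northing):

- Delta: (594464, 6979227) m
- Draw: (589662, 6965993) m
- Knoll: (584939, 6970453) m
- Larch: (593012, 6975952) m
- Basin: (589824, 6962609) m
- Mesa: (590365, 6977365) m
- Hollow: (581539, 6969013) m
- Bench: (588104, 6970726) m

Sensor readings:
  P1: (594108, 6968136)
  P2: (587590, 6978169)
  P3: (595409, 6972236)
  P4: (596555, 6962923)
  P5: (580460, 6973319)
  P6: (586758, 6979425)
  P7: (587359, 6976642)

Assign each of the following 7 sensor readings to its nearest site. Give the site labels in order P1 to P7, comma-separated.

P1 → Draw (d²=24359365.00)
P2 → Mesa (d²=8347041.00)
P3 → Larch (d²=19554265.00)
P4 → Basin (d²=45404957.00)
P5 → Hollow (d²=19705877.00)
P6 → Mesa (d²=17254049.00)
P7 → Mesa (d²=9558765.00)

Draw, Mesa, Larch, Basin, Hollow, Mesa, Mesa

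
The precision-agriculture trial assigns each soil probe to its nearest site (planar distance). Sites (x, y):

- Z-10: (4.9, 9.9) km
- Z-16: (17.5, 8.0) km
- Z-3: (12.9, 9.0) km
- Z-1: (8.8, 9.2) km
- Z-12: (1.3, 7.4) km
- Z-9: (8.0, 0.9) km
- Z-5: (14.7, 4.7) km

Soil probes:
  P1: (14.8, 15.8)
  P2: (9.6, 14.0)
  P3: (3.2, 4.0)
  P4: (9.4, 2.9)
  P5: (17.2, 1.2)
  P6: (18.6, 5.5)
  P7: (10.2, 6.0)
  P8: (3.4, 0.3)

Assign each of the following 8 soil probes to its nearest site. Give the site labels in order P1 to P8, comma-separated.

Z-3, Z-1, Z-12, Z-9, Z-5, Z-16, Z-1, Z-9

P1 → Z-3 (d²=49.85)
P2 → Z-1 (d²=23.68)
P3 → Z-12 (d²=15.17)
P4 → Z-9 (d²=5.96)
P5 → Z-5 (d²=18.50)
P6 → Z-16 (d²=7.46)
P7 → Z-1 (d²=12.20)
P8 → Z-9 (d²=21.52)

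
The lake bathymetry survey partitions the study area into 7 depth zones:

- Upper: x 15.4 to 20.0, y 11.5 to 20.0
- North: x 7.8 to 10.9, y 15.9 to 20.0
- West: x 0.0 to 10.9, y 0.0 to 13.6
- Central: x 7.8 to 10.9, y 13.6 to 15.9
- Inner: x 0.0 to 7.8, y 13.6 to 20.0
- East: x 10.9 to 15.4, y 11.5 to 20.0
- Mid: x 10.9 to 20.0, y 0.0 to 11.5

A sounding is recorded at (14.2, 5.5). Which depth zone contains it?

Mid

The point has x = 14.2 and y = 5.5.
Only Mid satisfies 10.9 ≤ x ≤ 20.0 and 0.0 ≤ y ≤ 11.5.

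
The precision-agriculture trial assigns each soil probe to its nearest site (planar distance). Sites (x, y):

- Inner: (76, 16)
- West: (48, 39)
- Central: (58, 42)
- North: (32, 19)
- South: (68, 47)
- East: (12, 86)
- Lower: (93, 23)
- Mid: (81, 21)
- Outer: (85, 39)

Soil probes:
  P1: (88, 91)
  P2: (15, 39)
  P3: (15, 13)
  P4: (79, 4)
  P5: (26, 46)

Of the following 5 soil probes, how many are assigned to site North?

2

P1 → South
P2 → North
P3 → North
P4 → Inner
P5 → West
2 of the 5 go to North.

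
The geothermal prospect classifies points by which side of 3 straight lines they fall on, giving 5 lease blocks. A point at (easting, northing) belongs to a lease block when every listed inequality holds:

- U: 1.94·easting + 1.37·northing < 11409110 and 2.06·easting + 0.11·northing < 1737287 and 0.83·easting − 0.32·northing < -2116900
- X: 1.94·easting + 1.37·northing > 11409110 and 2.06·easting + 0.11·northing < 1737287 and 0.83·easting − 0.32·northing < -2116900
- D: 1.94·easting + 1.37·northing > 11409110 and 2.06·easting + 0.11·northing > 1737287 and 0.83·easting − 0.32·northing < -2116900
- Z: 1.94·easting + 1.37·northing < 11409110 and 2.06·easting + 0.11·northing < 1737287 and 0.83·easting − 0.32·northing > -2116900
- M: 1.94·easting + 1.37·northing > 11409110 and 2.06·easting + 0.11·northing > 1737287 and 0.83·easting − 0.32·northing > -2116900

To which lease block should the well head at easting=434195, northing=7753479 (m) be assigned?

D

1.94·434195 + 1.37·7753479 = 11464604.530, which is > 11409110
2.06·434195 + 0.11·7753479 = 1747324.390, which is > 1737287
0.83·434195 − 0.32·7753479 = -2120731.430, which is < -2116900
This sign pattern matches D.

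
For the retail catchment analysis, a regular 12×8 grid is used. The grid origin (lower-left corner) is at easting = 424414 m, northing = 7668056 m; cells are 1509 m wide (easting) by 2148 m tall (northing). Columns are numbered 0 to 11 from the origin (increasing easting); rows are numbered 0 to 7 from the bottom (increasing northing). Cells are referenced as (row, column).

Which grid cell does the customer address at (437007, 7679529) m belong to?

(5, 8)

Column index: ⌊(437007 − 424414) / 1509⌋ = ⌊8.345⌋ = 8
Row offset from origin: ⌊(7679529 − 7668056) / 2148⌋ = ⌊5.341⌋ = 5 → row 5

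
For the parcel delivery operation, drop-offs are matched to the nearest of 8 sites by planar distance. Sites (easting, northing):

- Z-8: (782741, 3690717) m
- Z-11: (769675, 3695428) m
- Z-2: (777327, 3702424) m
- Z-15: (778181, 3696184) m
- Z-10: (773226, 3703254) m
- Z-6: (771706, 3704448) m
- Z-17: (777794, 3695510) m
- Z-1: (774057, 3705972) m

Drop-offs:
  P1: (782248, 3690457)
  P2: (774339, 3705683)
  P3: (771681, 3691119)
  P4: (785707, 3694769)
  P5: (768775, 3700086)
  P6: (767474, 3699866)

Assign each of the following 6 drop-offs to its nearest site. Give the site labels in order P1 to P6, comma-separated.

Z-8, Z-1, Z-11, Z-8, Z-11, Z-11

P1 → Z-8 (d²=310649.00)
P2 → Z-1 (d²=163045.00)
P3 → Z-11 (d²=22591517.00)
P4 → Z-8 (d²=25215860.00)
P5 → Z-11 (d²=22506964.00)
P6 → Z-11 (d²=24540245.00)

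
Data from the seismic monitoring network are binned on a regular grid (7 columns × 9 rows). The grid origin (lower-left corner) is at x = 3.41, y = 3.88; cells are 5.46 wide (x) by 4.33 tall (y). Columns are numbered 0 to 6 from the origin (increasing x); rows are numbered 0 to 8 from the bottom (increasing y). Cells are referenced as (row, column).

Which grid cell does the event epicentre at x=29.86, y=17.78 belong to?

Column index: ⌊(29.86 − 3.41) / 5.46⌋ = ⌊4.844⌋ = 4
Row offset from origin: ⌊(17.78 − 3.88) / 4.33⌋ = ⌊3.210⌋ = 3 → row 3

(3, 4)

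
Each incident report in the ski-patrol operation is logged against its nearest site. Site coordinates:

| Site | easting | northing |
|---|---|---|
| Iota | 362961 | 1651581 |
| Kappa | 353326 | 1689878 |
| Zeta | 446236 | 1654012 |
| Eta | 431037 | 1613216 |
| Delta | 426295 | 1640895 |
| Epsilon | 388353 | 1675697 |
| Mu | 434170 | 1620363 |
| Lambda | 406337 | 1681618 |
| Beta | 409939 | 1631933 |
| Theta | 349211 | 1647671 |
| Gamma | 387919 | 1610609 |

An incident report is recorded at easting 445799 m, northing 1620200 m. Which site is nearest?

Mu

Squared distances to each site:
Iota: 7846901405.000; Kappa: 13406279413.000; Zeta: 1143442313.000; Eta: 266692900.000; Delta: 808689041.000; Epsilon: 6379959925.000; Mu: 135260210.000; Lambda: 5329420168.000; Beta: 1423602889.000; Theta: 10083897585.000; Gamma: 3442081681.000.
Minimum at Mu.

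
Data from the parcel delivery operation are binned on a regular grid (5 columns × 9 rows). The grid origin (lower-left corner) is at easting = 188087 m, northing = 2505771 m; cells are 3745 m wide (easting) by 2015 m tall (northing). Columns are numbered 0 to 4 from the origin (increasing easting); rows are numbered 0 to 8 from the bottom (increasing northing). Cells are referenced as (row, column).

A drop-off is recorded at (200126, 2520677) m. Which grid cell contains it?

(7, 3)

Column index: ⌊(200126 − 188087) / 3745⌋ = ⌊3.215⌋ = 3
Row offset from origin: ⌊(2520677 − 2505771) / 2015⌋ = ⌊7.398⌋ = 7 → row 7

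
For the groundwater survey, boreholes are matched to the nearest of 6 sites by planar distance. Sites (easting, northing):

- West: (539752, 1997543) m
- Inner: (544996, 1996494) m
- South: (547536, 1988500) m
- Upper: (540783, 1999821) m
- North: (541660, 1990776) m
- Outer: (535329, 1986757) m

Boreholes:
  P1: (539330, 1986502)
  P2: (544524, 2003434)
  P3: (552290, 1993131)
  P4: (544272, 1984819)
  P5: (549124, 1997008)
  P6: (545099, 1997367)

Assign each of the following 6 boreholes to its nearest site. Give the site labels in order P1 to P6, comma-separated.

Outer, Upper, South, South, Inner, Inner

P1 → Outer (d²=16073026.00)
P2 → Upper (d²=27048850.00)
P3 → South (d²=44046677.00)
P4 → South (d²=24203457.00)
P5 → Inner (d²=17304580.00)
P6 → Inner (d²=772738.00)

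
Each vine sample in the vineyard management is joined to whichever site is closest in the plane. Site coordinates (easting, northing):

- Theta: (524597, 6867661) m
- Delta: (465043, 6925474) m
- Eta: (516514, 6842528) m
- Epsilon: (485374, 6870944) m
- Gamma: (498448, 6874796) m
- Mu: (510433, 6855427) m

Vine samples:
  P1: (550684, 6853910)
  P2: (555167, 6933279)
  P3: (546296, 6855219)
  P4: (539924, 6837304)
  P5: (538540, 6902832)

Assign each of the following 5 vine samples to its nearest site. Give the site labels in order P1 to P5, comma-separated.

P1 → Theta (d²=869621570.00)
P2 → Theta (d²=5240246824.00)
P3 → Theta (d²=625649965.00)
P4 → Eta (d²=575318276.00)
P5 → Theta (d²=1431406490.00)

Theta, Theta, Theta, Eta, Theta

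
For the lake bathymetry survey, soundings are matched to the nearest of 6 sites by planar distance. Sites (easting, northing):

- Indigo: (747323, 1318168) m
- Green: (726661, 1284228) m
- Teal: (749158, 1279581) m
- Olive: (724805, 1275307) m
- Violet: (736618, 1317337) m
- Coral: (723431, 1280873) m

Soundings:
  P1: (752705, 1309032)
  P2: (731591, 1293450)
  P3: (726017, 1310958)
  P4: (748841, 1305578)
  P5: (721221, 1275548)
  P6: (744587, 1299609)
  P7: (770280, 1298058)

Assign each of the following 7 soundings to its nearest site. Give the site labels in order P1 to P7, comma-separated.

Indigo, Green, Violet, Indigo, Olive, Indigo, Teal

P1 → Indigo (d²=112432420.00)
P2 → Green (d²=109350184.00)
P3 → Violet (d²=153072842.00)
P4 → Indigo (d²=160812424.00)
P5 → Olive (d²=12903137.00)
P6 → Indigo (d²=351922177.00)
P7 → Teal (d²=787538413.00)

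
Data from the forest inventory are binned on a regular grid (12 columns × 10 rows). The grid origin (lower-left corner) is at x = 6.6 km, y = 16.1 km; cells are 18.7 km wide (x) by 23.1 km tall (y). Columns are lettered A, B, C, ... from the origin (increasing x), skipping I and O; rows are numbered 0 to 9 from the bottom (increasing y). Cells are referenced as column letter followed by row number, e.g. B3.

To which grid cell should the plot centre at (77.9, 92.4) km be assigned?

Column index: ⌊(77.9 − 6.6) / 18.7⌋ = ⌊3.813⌋ = 3 → column D
Row offset from origin: ⌊(92.4 − 16.1) / 23.1⌋ = ⌊3.303⌋ = 3 → row 3

D3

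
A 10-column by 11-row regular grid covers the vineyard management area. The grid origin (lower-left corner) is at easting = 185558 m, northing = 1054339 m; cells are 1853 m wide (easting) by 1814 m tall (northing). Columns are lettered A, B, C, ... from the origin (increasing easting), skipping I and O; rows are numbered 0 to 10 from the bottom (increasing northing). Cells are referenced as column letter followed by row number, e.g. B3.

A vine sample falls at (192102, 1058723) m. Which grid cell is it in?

D2

Column index: ⌊(192102 − 185558) / 1853⌋ = ⌊3.532⌋ = 3 → column D
Row offset from origin: ⌊(1058723 − 1054339) / 1814⌋ = ⌊2.417⌋ = 2 → row 2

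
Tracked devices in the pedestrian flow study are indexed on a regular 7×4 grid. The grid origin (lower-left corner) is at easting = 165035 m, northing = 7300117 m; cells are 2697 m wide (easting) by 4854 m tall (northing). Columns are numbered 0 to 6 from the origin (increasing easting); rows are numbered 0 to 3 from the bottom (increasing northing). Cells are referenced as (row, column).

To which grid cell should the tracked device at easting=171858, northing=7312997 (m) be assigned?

Column index: ⌊(171858 − 165035) / 2697⌋ = ⌊2.530⌋ = 2
Row offset from origin: ⌊(7312997 − 7300117) / 4854⌋ = ⌊2.653⌋ = 2 → row 2

(2, 2)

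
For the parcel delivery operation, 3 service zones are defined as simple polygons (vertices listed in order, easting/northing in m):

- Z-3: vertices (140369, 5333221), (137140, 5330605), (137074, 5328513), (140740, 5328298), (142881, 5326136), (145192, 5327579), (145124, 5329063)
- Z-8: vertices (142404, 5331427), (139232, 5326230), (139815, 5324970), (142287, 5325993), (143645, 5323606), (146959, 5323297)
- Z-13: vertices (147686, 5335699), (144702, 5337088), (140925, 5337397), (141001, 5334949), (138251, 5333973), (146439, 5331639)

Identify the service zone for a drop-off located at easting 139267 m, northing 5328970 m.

Cast a ray rightward from (139267, 5328970). For each polygon, the edges (by vertex number in listed order) whose endpoints lie on opposite sides of northing = 5328970, where each meets that height, and whether that is right or left of the point:
Z-3: 2–3 at easting≈137088.4 (left), 6–7 at easting≈145128.3 (right) → 1 crossing.
Z-8: 1–2 at easting≈140904.4 (right), 6–1 at easting≈143780.6 (right) → 2 crossings.
Z-13: no edge straddles that height → 0 crossings.
Only Z-3 has an odd count, so the point is inside Z-3.

Z-3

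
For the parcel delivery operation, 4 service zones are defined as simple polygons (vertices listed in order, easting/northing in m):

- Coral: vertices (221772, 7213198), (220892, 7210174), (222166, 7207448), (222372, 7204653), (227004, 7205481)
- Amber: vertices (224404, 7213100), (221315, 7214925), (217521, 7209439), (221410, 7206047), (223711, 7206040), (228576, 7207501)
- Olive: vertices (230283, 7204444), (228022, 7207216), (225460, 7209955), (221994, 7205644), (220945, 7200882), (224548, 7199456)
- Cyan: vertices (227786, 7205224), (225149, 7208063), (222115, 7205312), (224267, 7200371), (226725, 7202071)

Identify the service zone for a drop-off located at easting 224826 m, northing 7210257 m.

Cast a ray rightward from (224826, 7210257). For each polygon, the edges (by vertex number in listed order) whose endpoints lie on opposite sides of northing = 7210257, where each meets that height, and whether that is right or left of the point:
Coral: 1–2 at easting≈220916.2 (left), 5–1 at easting≈223765.9 (left) → 0 crossings.
Amber: 2–3 at easting≈218086.7 (left), 6–1 at easting≈226522.4 (right) → 1 crossing.
Olive: no edge straddles that height → 0 crossings.
Cyan: no edge straddles that height → 0 crossings.
Only Amber has an odd count, so the point is inside Amber.

Amber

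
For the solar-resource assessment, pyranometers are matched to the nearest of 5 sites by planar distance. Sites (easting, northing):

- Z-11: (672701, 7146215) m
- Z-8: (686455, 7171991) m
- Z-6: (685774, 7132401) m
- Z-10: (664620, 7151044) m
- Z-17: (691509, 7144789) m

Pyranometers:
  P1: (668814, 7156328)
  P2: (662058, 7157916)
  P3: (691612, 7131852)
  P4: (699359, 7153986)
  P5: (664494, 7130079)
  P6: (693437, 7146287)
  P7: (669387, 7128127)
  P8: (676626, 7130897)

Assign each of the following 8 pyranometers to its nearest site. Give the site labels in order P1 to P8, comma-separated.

Z-10, Z-10, Z-6, Z-17, Z-11, Z-17, Z-6, Z-6

P1 → Z-10 (d²=45510292.00)
P2 → Z-10 (d²=53788228.00)
P3 → Z-6 (d²=34383645.00)
P4 → Z-17 (d²=146207309.00)
P5 → Z-11 (d²=327725345.00)
P6 → Z-17 (d²=5961188.00)
P7 → Z-6 (d²=286800845.00)
P8 → Z-6 (d²=85947920.00)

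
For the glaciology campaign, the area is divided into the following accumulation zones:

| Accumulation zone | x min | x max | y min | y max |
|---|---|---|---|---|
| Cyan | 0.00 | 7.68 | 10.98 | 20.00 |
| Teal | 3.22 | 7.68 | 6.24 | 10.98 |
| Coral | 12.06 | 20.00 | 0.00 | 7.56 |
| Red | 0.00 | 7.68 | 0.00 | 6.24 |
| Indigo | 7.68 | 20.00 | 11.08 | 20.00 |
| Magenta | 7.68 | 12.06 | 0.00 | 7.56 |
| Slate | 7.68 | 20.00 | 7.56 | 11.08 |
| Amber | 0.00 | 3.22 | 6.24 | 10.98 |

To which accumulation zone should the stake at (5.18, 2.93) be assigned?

Red

The point has x = 5.18 and y = 2.93.
Only Red satisfies 0.00 ≤ x ≤ 7.68 and 0.00 ≤ y ≤ 6.24.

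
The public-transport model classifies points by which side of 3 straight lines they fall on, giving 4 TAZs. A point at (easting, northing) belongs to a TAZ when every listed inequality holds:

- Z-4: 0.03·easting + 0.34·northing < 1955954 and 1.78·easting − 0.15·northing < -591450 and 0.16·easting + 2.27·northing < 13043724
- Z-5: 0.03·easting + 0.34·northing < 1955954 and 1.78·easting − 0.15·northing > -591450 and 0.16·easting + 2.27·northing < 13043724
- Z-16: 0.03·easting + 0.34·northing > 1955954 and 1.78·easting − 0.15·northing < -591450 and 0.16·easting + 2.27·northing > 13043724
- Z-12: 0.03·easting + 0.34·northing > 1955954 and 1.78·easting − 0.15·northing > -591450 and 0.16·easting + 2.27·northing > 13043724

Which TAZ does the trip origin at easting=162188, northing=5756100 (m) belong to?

0.03·162188 + 0.34·5756100 = 1961939.640, which is > 1955954
1.78·162188 − 0.15·5756100 = -574720.360, which is > -591450
0.16·162188 + 2.27·5756100 = 13092297.080, which is > 13043724
This sign pattern matches Z-12.

Z-12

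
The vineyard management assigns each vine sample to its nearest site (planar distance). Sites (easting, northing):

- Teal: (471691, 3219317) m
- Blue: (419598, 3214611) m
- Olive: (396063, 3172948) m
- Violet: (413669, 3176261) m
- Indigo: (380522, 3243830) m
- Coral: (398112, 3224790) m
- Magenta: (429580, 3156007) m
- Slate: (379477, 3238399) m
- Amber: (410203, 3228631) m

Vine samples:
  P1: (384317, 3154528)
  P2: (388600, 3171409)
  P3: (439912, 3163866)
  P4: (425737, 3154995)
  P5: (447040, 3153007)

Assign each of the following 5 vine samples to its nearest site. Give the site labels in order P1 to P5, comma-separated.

P1 → Olive (d²=477264916.00)
P2 → Olive (d²=58064890.00)
P3 → Magenta (d²=168514105.00)
P4 → Magenta (d²=15792793.00)
P5 → Magenta (d²=313851600.00)

Olive, Olive, Magenta, Magenta, Magenta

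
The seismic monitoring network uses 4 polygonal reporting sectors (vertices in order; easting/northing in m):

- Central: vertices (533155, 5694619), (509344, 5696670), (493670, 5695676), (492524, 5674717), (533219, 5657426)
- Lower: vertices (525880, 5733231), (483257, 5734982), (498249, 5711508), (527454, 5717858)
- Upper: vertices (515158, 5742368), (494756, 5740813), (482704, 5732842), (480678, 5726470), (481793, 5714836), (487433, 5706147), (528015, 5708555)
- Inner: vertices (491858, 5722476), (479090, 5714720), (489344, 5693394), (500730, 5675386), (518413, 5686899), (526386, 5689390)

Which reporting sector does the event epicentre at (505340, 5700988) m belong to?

Inner

Cast a ray rightward from (505340, 5700988). For each polygon, the edges (by vertex number in listed order) whose endpoints lie on opposite sides of northing = 5700988, where each meets that height, and whether that is right or left of the point:
Central: no edge straddles that height → 0 crossings.
Lower: no edge straddles that height → 0 crossings.
Upper: no edge straddles that height → 0 crossings.
Inner: 2–3 at easting≈485692.6 (left), 6–1 at easting≈514282.5 (right) → 1 crossing.
Only Inner has an odd count, so the point is inside Inner.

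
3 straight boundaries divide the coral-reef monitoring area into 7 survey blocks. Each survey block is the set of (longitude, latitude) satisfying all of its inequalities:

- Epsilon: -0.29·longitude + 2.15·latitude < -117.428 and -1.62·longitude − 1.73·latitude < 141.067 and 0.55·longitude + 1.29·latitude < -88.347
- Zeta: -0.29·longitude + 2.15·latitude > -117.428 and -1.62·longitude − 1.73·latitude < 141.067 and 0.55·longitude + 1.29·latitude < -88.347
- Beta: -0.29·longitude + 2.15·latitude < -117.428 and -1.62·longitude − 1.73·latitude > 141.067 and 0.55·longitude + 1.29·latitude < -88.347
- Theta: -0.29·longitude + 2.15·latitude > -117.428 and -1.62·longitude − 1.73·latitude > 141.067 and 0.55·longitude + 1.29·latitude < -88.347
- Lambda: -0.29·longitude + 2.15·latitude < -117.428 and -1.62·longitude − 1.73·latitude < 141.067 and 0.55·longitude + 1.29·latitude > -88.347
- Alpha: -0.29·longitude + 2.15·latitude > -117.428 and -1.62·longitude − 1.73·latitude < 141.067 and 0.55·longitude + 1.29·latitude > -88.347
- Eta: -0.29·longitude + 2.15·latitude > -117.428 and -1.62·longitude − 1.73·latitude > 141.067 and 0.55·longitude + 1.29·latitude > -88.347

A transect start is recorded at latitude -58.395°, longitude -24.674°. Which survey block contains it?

-0.29·-24.674 + 2.15·-58.395 = -118.394, which is < -117.428
-1.62·-24.674 − 1.73·-58.395 = 140.995, which is < 141.067
0.55·-24.674 + 1.29·-58.395 = -88.900, which is < -88.347
This sign pattern matches Epsilon.

Epsilon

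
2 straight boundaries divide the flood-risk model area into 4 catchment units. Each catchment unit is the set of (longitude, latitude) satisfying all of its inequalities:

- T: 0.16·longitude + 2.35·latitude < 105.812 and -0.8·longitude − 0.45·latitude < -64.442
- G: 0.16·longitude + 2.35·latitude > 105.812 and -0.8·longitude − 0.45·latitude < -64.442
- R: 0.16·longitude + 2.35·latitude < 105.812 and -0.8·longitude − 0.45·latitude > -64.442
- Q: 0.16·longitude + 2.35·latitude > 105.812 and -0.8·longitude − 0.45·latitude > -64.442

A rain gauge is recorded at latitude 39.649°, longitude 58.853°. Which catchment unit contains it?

0.16·58.853 + 2.35·39.649 = 102.592, which is < 105.812
-0.8·58.853 − 0.45·39.649 = -64.924, which is < -64.442
This sign pattern matches T.

T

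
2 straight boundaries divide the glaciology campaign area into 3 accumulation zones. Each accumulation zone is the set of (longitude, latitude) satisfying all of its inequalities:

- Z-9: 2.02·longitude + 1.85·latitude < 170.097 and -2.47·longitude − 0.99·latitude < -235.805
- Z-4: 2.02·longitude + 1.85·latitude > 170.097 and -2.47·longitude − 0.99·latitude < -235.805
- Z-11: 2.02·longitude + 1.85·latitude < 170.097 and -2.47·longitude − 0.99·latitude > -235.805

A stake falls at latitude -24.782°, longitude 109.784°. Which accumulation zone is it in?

Z-4

2.02·109.784 + 1.85·-24.782 = 175.917, which is > 170.097
-2.47·109.784 − 0.99·-24.782 = -246.632, which is < -235.805
This sign pattern matches Z-4.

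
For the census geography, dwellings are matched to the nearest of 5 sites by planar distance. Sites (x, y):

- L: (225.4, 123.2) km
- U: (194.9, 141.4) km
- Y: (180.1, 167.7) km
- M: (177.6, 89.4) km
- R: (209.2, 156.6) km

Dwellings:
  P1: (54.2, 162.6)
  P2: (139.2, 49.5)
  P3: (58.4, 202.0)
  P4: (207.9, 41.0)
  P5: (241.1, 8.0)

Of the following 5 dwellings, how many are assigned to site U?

0

P1 → Y
P2 → M
P3 → Y
P4 → M
P5 → M
0 of the 5 go to U.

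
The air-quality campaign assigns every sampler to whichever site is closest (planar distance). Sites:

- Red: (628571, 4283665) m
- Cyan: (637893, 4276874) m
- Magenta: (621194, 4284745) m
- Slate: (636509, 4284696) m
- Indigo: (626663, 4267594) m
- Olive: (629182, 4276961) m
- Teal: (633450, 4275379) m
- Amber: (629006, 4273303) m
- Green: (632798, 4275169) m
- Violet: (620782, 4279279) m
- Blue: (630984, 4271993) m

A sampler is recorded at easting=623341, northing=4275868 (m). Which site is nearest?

Squared distances to each site:
Red: 88146109.000; Cyan: 212772740.000; Magenta: 83410738.000; Slate: 251329808.000; Indigo: 79494760.000; Olive: 35311930.000; Teal: 102431002.000; Amber: 38671450.000; Green: 89923450.000; Violet: 18183402.000; Blue: 73431074.000.
Minimum at Violet.

Violet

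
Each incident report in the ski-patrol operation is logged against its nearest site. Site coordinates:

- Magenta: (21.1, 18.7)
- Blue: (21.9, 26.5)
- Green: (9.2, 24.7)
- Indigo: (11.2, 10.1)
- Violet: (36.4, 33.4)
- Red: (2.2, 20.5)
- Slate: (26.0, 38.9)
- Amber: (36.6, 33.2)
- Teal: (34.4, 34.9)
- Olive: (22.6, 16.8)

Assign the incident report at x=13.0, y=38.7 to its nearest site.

Slate

Squared distances to each site:
Magenta: 465.610; Blue: 228.050; Green: 210.440; Indigo: 821.200; Violet: 575.650; Red: 447.880; Slate: 169.040; Amber: 587.210; Teal: 472.400; Olive: 571.770.
Minimum at Slate.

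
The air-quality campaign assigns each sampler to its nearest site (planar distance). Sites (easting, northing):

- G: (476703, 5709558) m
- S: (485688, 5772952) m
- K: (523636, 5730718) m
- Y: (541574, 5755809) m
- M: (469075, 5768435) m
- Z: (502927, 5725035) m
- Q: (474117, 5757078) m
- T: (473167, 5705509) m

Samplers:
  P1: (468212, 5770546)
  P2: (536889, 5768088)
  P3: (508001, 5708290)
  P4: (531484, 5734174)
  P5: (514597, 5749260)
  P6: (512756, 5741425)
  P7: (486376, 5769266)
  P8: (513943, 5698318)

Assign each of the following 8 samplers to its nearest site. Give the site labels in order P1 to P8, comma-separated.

M, Y, Z, K, K, K, S, Z

P1 → M (d²=5201090.00)
P2 → Y (d²=172723066.00)
P3 → Z (d²=306140501.00)
P4 → K (d²=73535040.00)
P5 → K (d²=425509285.00)
P6 → K (d²=233014249.00)
P7 → S (d²=14059940.00)
P8 → Z (d²=835150345.00)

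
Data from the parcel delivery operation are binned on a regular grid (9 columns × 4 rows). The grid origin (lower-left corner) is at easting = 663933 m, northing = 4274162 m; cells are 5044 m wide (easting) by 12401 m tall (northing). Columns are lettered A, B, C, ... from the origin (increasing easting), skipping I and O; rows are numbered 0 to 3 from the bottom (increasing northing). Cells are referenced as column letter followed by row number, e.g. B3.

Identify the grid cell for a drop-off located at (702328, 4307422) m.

Column index: ⌊(702328 − 663933) / 5044⌋ = ⌊7.612⌋ = 7 → column H
Row offset from origin: ⌊(4307422 − 4274162) / 12401⌋ = ⌊2.682⌋ = 2 → row 2

H2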